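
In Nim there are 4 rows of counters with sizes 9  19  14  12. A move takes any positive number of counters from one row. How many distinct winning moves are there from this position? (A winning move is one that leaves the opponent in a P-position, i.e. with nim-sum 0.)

1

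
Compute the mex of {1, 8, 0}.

2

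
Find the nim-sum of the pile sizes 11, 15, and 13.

Compute the nim-sum pairwise:
11 ^ 15 = 4
4 ^ 13 = 9

9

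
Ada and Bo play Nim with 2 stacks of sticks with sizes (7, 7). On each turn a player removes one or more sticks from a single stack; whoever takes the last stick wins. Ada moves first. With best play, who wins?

Compute the nim-sum pairwise:
7 ⊕ 7 = 0
The nim-sum is 0, so this is a P-position: the player to move is in a losing position under optimal play; Ada is about to move from it and so loses — Bo wins.

Bo wins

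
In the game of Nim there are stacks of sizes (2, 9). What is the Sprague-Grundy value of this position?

11

Nim-sum: 2 XOR 9 = 11.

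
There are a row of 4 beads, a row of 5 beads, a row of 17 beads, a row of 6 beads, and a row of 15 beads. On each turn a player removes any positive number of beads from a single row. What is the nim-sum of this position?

Write each in binary and XOR column by column:
  00100  (4)
  00101  (5)
  10001  (17)
  00110  (6)
  01111  (15)
  -----
  11001  (25)

25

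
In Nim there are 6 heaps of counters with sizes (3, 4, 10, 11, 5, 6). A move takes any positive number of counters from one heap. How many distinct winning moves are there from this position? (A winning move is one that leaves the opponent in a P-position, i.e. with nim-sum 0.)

Compute the nim-sum pairwise:
3 XOR 4 = 7
7 XOR 10 = 13
13 XOR 11 = 6
6 XOR 5 = 3
3 XOR 6 = 5
The overall nim-sum is X = 5. A heap of size p has a winning move iff p XOR X < p (reduce it to p XOR X).
  3: 3 XOR 5 = 6 ≥ 3 — no move.
  4: 4 XOR 5 = 1 < 4 — winning move (to 1).
  10: 10 XOR 5 = 15 ≥ 10 — no move.
  11: 11 XOR 5 = 14 ≥ 11 — no move.
  5: 5 XOR 5 = 0 < 5 — winning move (to 0).
  6: 6 XOR 5 = 3 < 6 — winning move (to 3).
That gives 3 winning moves.

3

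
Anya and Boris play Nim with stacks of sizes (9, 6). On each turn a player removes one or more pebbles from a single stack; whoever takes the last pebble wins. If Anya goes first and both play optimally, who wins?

Compute the nim-sum pairwise:
9 ⊕ 6 = 15
The nim-sum is 15 ≠ 0, so this is an N-position: the player to move can win; Anya has a winning move.

Anya wins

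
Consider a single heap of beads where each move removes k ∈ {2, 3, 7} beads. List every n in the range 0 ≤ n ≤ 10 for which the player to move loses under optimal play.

0, 1, 5, 6, 10

Grundy values for subtraction set {2, 3, 7}:
g(0) = mex{} = 0
g(1) = mex{} = 0
g(2) = mex{0} = 1
g(3) = mex{0} = 1
g(4) = mex{0,1} = 2
g(5) = mex{1} = 0
g(6) = mex{1,2} = 0
g(7) = mex{0,2} = 1
g(8) = mex{0} = 1
g(9) = mex{0,1} = 2
g(10) = mex{1} = 0
The P-positions (g = 0) in 0..10 are 0, 1, 5, 6, 10.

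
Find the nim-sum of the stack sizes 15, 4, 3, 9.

1

In binary:
  1111  (15)
  0100  (4)
  0011  (3)
  1001  (9)
  ----
  0001  (1)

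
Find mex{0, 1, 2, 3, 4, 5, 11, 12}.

6

The values 0, 1, 2, 3, 4, 5 are all present; 6 is the first non-negative integer missing from the set.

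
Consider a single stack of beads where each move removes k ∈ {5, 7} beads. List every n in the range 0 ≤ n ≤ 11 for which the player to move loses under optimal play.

0, 1, 2, 3, 4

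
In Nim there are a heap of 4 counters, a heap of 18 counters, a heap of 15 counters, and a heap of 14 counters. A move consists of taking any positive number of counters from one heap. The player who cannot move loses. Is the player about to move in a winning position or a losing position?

Compute the nim-sum pairwise:
4 ^ 18 = 22
22 ^ 15 = 25
25 ^ 14 = 23
The nim-sum is 23 ≠ 0, so this is an N-position: the player to move can win.

Winning position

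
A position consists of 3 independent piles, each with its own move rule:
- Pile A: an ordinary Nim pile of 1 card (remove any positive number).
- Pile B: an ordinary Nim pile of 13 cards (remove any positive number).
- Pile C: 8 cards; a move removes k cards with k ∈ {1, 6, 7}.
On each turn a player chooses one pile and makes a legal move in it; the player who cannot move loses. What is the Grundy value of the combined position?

14

Pile A is a plain Nim pile of size 1, so its Grundy value is 1.
Pile B is a plain Nim pile of size 13, so its Grundy value is 13.
Build the Grundy sequence for pile C with g(k) = mex{g(k−s) : s ∈ {1, 6, 7}, s ≤ k}:
k:     0  1  2  3  4  5  6  7  8
g(k):  0  1  0  1  0  1  2  3  2
So g(8) = 2.
The value of a disjunctive sum is the nim-sum of the parts.
Combined value = 1 ⊕ 13 ⊕ 2 = 14.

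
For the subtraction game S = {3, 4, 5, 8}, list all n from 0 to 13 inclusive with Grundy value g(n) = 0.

0, 1, 2, 11, 12, 13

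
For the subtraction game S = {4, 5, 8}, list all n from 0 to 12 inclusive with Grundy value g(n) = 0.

0, 1, 2, 3, 12

Grundy values for subtraction set {4, 5, 8}:
g(0) = mex{} = 0
g(1) = mex{} = 0
g(2) = mex{} = 0
g(3) = mex{} = 0
g(4) = mex{0} = 1
g(5) = mex{0} = 1
g(6) = mex{0} = 1
g(7) = mex{0} = 1
g(8) = mex{0,1} = 2
g(9) = mex{0,1} = 2
g(10) = mex{0,1} = 2
g(11) = mex{0,1} = 2
g(12) = mex{1,2} = 0
The P-positions (g = 0) in 0..12 are 0, 1, 2, 3, 12.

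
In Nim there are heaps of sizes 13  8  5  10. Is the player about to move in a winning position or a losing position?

Nim-sum: 13 ⊕ 8 ⊕ 5 ⊕ 10 = 10.
The nim-sum is 10 ≠ 0, so this is an N-position: the player to move can win.

Winning position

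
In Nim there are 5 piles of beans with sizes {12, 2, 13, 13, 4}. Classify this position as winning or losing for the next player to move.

Write each in binary and XOR column by column:
  1100  (12)
  0010  (2)
  1101  (13)
  1101  (13)
  0100  (4)
  ----
  1010  (10)
The nim-sum is 10 ≠ 0, so this is an N-position: the player to move can win.

Winning position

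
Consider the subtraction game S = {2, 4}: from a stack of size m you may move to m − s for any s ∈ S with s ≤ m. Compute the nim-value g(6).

0

Build the Grundy sequence with g(k) = mex{g(k−s) : s ∈ {2, 4}, s ≤ k}:
g(0) = mex{} = 0
g(1) = mex{} = 0
g(2) = mex{0} = 1
g(3) = mex{0} = 1
g(4) = mex{0,1} = 2
g(5) = mex{0,1} = 2
g(6) = mex{1,2} = 0
So g(6) = 0.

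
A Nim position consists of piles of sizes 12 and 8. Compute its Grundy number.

Compute the nim-sum pairwise:
12 ^ 8 = 4

4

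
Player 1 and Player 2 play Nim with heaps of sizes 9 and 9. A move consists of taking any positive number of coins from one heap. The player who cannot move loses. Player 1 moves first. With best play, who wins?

Compute the nim-sum pairwise:
9 ^ 9 = 0
The nim-sum is 0, so this is a P-position: the player to move is in a losing position under optimal play; Player 1 is about to move from it and so loses — Player 2 wins.

Player 2 wins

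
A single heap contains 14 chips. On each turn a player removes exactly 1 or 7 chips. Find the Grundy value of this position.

0

Compute g(0), g(1), … for moves {1, 7}:
g(0) = mex{} = 0
g(1) = mex{0} = 1
g(2) = mex{1} = 0
g(3) = mex{0} = 1
g(4) = mex{1} = 0
g(5) = mex{0} = 1
g(6) = mex{1} = 0
g(7) = mex{0} = 1
g(8) = mex{1} = 0
g(9) = mex{0} = 1
g(10) = mex{1} = 0
g(11) = mex{0} = 1
g(12) = mex{1} = 0
g(13) = mex{0} = 1
g(14) = mex{1} = 0
So g(14) = 0.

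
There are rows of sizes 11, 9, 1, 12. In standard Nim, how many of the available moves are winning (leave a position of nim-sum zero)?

In binary:
  1011  (11)
  1001  (9)
  0001  (1)
  1100  (12)
  ----
  1111  (15)
The overall nim-sum is X = 15. A row of size p has a winning move iff p XOR X < p (reduce it to p XOR X).
  11: 11 XOR 15 = 4 < 11 — winning move (to 4).
  9: 9 XOR 15 = 6 < 9 — winning move (to 6).
  1: 1 XOR 15 = 14 ≥ 1 — no move.
  12: 12 XOR 15 = 3 < 12 — winning move (to 3).
That gives 3 winning moves.

3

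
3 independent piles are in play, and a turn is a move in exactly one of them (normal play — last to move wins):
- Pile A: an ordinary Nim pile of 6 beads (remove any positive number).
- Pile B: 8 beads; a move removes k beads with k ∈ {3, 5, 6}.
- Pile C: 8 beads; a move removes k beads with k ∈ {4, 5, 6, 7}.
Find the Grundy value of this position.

6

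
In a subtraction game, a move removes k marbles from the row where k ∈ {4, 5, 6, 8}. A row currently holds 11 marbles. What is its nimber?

Grundy values for subtraction set {4, 5, 6, 8}:
k:     0  1  2  3  4  5  6  7  8  9 10 11
g(k):  0  0  0  0  1  1  1  1  2  2  2  2
So g(11) = 2.

2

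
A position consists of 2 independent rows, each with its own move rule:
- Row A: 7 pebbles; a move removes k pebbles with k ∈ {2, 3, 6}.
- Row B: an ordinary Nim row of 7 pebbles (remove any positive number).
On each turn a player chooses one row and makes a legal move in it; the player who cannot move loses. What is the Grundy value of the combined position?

Build the Grundy sequence for row A with g(k) = mex{g(k−s) : s ∈ {2, 3, 6}, s ≤ k}:
k:     0  1  2  3  4  5  6  7
g(k):  0  0  1  1  2  0  3  1
So g(7) = 1.
Row B is a plain Nim row of size 7, so its Grundy value is 7.
By the Sprague-Grundy theorem, the Grundy value of a sum of independent games is the XOR of the component values.
Combined value = 1 ⊕ 7 = 6.

6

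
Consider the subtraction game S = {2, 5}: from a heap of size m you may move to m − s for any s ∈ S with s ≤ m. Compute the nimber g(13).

Build the Grundy sequence with g(k) = mex{g(k−s) : s ∈ {2, 5}, s ≤ k}:
g(0) = mex{} = 0
g(1) = mex{} = 0
g(2) = mex{0} = 1
g(3) = mex{0} = 1
g(4) = mex{1} = 0
g(5) = mex{0,1} = 2
g(6) = mex{0} = 1
g(7) = mex{1,2} = 0
g(8) = mex{1} = 0
g(9) = mex{0} = 1
g(10) = mex{0,2} = 1
g(11) = mex{1} = 0
g(12) = mex{0,1} = 2
g(13) = mex{0} = 1
So g(13) = 1.

1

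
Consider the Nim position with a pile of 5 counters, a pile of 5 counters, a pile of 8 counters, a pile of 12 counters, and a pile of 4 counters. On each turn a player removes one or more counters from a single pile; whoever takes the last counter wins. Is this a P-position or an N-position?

Nim-sum: 5 ^ 5 ^ 8 ^ 12 ^ 4 = 0.
The nim-sum is 0, so this is a P-position: the player to move is in a losing position under optimal play.

P-position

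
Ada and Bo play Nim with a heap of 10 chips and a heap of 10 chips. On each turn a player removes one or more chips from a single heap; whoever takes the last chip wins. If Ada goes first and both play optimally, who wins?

Compute the nim-sum pairwise:
10 XOR 10 = 0
The nim-sum is 0, so this is a P-position: the player to move is in a losing position under optimal play; Ada is about to move from it and so loses — Bo wins.

Bo wins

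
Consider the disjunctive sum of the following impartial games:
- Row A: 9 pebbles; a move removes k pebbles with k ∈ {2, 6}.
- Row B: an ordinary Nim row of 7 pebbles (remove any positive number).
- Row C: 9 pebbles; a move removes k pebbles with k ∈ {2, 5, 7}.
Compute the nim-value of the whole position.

5

Grundy values for row A (subtraction set {2, 6}):
g(0) = mex{} = 0
g(1) = mex{} = 0
g(2) = mex{0} = 1
g(3) = mex{0} = 1
g(4) = mex{1} = 0
g(5) = mex{1} = 0
g(6) = mex{0} = 1
g(7) = mex{0} = 1
g(8) = mex{1} = 0
g(9) = mex{1} = 0
So g(9) = 0.
Row B is a plain Nim row of size 7, so its Grundy value is 7.
For row C, compute g(0), g(1), … with moves {2, 5, 7}:
g(0) = mex{} = 0
g(1) = mex{} = 0
g(2) = mex{0} = 1
g(3) = mex{0} = 1
g(4) = mex{1} = 0
g(5) = mex{0,1} = 2
g(6) = mex{0} = 1
g(7) = mex{0,1,2} = 3
g(8) = mex{0,1} = 2
g(9) = mex{0,1,3} = 2
So g(9) = 2.
The value of a disjunctive sum is the nim-sum of the parts.
Combined value = 0 ⊕ 7 ⊕ 2 = 5.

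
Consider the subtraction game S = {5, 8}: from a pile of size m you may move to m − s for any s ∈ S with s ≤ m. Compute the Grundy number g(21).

Grundy values for subtraction set {5, 8}:
k:     0  1  2  3  4  5  6  7  8  9 10 11 12 13 14 15 16 17 18 19 20 21
g(k):  0  0  0  0  0  1  1  1  1  1  2  2  2  0  0  0  0  0  1  1  1  1
So g(21) = 1.

1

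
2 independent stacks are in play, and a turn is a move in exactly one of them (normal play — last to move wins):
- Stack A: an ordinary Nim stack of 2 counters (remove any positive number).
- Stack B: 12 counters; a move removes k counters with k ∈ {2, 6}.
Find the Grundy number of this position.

2

Stack A is a plain Nim stack of size 2, so its Grundy value is 2.
Grundy values for stack B (subtraction set {2, 6}):
g(0) = mex{} = 0
g(1) = mex{} = 0
g(2) = mex{0} = 1
g(3) = mex{0} = 1
g(4) = mex{1} = 0
g(5) = mex{1} = 0
g(6) = mex{0} = 1
g(7) = mex{0} = 1
g(8) = mex{1} = 0
g(9) = mex{1} = 0
g(10) = mex{0} = 1
g(11) = mex{0} = 1
g(12) = mex{1} = 0
So g(12) = 0.
The value of a disjunctive sum is the nim-sum of the parts.
Combined value = 2 ⊕ 0 = 2.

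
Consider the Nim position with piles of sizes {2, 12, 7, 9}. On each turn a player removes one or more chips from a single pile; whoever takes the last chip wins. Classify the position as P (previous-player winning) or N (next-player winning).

Compute the nim-sum pairwise:
2 ^ 12 = 14
14 ^ 7 = 9
9 ^ 9 = 0
The nim-sum is 0, so this is a P-position: the player to move is in a losing position under optimal play.

P-position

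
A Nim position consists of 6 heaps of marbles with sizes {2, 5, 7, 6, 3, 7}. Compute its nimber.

Nim-sum: 2 ^ 5 ^ 7 ^ 6 ^ 3 ^ 7 = 2.

2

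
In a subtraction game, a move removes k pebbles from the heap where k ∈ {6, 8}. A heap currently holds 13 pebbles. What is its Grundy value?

Build the Grundy sequence with g(k) = mex{g(k−s) : s ∈ {6, 8}, s ≤ k}:
k:     0  1  2  3  4  5  6  7  8  9 10 11 12 13
g(k):  0  0  0  0  0  0  1  1  1  1  1  1  2  2
So g(13) = 2.

2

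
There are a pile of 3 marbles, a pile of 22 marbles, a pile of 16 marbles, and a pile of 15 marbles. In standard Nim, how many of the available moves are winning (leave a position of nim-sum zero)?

1

Compute the nim-sum pairwise:
3 XOR 22 = 21
21 XOR 16 = 5
5 XOR 15 = 10
The overall nim-sum is X = 10. A pile of size p has a winning move iff p XOR X < p (reduce it to p XOR X).
  3: 3 XOR 10 = 9 ≥ 3 — no move.
  22: 22 XOR 10 = 28 ≥ 22 — no move.
  16: 16 XOR 10 = 26 ≥ 16 — no move.
  15: 15 XOR 10 = 5 < 15 — winning move (to 5).
That gives 1 winning move.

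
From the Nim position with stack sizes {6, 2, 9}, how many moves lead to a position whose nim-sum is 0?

1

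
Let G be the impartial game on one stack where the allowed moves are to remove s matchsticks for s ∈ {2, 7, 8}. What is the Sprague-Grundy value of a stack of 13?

Grundy values for subtraction set {2, 7, 8}:
k:     0  1  2  3  4  5  6  7  8  9 10 11 12 13
g(k):  0  0  1  1  0  0  1  1  2  2  0  3  1  2
So g(13) = 2.

2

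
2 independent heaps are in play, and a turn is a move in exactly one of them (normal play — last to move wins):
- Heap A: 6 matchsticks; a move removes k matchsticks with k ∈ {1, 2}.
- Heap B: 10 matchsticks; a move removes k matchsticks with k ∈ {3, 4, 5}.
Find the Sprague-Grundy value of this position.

For heap A, compute g(0), g(1), … with moves {1, 2}:
k:     0  1  2  3  4  5  6
g(k):  0  1  2  0  1  2  0
So g(6) = 0.
For heap B, compute g(0), g(1), … with moves {3, 4, 5}:
g(0) = mex{} = 0
g(1) = mex{} = 0
g(2) = mex{} = 0
g(3) = mex{0} = 1
g(4) = mex{0} = 1
g(5) = mex{0} = 1
g(6) = mex{0,1} = 2
g(7) = mex{0,1} = 2
g(8) = mex{1} = 0
g(9) = mex{1,2} = 0
g(10) = mex{1,2} = 0
So g(10) = 0.
By the Sprague-Grundy theorem, the Grundy value of a sum of independent games is the XOR of the component values.
Combined value = 0 XOR 0 = 0.

0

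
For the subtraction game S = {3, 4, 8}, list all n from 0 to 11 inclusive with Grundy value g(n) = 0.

0, 1, 2, 7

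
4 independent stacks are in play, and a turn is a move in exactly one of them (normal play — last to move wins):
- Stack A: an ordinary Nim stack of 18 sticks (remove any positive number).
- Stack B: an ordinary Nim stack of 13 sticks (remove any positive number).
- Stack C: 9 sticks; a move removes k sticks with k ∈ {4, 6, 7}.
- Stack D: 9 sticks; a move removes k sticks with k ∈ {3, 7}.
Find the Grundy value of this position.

28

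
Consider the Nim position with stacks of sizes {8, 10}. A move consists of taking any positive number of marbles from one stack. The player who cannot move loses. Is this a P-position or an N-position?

Compute the nim-sum pairwise:
8 XOR 10 = 2
The nim-sum is 2 ≠ 0, so this is an N-position: the player to move can win.

N-position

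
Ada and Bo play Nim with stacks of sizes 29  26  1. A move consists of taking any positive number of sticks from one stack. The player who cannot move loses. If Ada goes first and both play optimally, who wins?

Ada wins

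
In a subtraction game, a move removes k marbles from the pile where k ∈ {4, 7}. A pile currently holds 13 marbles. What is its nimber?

0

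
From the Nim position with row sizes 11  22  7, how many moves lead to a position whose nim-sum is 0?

1

Compute the nim-sum pairwise:
11 ⊕ 22 = 29
29 ⊕ 7 = 26
The overall nim-sum is X = 26. A row of size p has a winning move iff p XOR X < p (reduce it to p XOR X).
  11: 11 XOR 26 = 17 ≥ 11 — no move.
  22: 22 XOR 26 = 12 < 22 — winning move (to 12).
  7: 7 XOR 26 = 29 ≥ 7 — no move.
That gives 1 winning move.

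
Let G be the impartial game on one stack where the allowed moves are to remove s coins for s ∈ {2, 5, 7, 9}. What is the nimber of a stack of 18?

1

Grundy values for subtraction set {2, 5, 7, 9}:
k:     0  1  2  3  4  5  6  7  8  9 10 11 12 13 14 15 16 17 18
g(k):  0  0  1  1  0  2  1  3  2  2  3  3  0  4  1  0  0  1  1
So g(18) = 1.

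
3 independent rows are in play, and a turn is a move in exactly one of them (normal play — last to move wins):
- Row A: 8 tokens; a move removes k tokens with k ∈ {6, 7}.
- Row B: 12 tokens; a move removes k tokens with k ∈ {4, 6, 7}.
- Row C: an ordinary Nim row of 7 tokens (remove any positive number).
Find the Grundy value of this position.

6

Build the Grundy sequence for row A with g(k) = mex{g(k−s) : s ∈ {6, 7}, s ≤ k}:
k:     0  1  2  3  4  5  6  7  8
g(k):  0  0  0  0  0  0  1  1  1
So g(8) = 1.
Build the Grundy sequence for row B with g(k) = mex{g(k−s) : s ∈ {4, 6, 7}, s ≤ k}:
g(0) = mex{} = 0
g(1) = mex{} = 0
g(2) = mex{} = 0
g(3) = mex{} = 0
g(4) = mex{0} = 1
g(5) = mex{0} = 1
g(6) = mex{0} = 1
g(7) = mex{0} = 1
g(8) = mex{0,1} = 2
g(9) = mex{0,1} = 2
g(10) = mex{0,1} = 2
g(11) = mex{1} = 0
g(12) = mex{1,2} = 0
So g(12) = 0.
Row C is a plain Nim row of size 7, so its Grundy value is 7.
By the Sprague-Grundy theorem, the Grundy value of a sum of independent games is the XOR of the component values.
Combined value = 1 XOR 0 XOR 7 = 6.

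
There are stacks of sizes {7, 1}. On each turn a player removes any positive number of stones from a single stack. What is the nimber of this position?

6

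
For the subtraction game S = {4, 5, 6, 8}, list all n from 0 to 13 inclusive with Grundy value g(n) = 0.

0, 1, 2, 3, 12, 13

Grundy values for subtraction set {4, 5, 6, 8}:
k:     0  1  2  3  4  5  6  7  8  9 10 11 12 13
g(k):  0  0  0  0  1  1  1  1  2  2  2  2  0  0
The P-positions (g = 0) in 0..13 are 0, 1, 2, 3, 12, 13.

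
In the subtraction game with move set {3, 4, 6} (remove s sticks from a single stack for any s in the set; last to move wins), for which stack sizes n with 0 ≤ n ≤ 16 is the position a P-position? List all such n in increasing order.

Compute g(0), g(1), … for moves {3, 4, 6}:
k:     0  1  2  3  4  5  6  7  8  9 10 11 12 13 14 15 16
g(k):  0  0  0  1  1  1  2  2  2  0  0  0  1  1  1  2  2
The P-positions (g = 0) in 0..16 are 0, 1, 2, 9, 10, 11.

0, 1, 2, 9, 10, 11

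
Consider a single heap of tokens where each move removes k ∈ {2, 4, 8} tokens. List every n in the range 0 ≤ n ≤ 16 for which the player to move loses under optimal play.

0, 1, 6, 7, 12, 13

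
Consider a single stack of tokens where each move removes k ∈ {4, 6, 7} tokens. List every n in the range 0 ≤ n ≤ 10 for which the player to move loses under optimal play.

0, 1, 2, 3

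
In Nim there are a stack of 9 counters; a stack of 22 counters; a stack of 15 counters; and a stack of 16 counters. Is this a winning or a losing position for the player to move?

Losing position

Nim-sum: 9 ⊕ 22 ⊕ 15 ⊕ 16 = 0.
The nim-sum is 0, so this is a P-position: the player to move is in a losing position under optimal play.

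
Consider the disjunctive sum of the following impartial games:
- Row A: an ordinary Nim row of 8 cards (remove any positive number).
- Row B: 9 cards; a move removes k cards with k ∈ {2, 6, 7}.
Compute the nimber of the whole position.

Row A is a plain Nim row of size 8, so its Grundy value is 8.
Grundy values for row B (subtraction set {2, 6, 7}):
g(0) = mex{} = 0
g(1) = mex{} = 0
g(2) = mex{0} = 1
g(3) = mex{0} = 1
g(4) = mex{1} = 0
g(5) = mex{1} = 0
g(6) = mex{0} = 1
g(7) = mex{0} = 1
g(8) = mex{0,1} = 2
g(9) = mex{1} = 0
So g(9) = 0.
By the Sprague-Grundy theorem, the Grundy value of a sum of independent games is the XOR of the component values.
Combined value = 8 XOR 0 = 8.

8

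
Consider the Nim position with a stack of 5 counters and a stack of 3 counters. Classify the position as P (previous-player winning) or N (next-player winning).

N-position

Nim-sum: 5 ⊕ 3 = 6.
The nim-sum is 6 ≠ 0, so this is an N-position: the player to move can win.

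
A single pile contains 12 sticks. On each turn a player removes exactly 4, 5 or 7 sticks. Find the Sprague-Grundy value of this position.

0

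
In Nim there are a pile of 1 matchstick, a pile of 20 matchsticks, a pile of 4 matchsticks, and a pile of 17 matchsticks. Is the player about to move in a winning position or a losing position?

Losing position

Write each in binary and XOR column by column:
  00001  (1)
  10100  (20)
  00100  (4)
  10001  (17)
  -----
  00000  (0)
The nim-sum is 0, so this is a P-position: the player to move is in a losing position under optimal play.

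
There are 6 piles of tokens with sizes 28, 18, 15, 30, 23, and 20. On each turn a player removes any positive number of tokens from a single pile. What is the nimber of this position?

28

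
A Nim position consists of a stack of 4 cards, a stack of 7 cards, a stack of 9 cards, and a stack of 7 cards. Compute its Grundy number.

13

Compute the nim-sum pairwise:
4 ⊕ 7 = 3
3 ⊕ 9 = 10
10 ⊕ 7 = 13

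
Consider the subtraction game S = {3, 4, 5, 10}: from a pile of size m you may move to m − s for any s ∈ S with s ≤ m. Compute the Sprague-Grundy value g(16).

0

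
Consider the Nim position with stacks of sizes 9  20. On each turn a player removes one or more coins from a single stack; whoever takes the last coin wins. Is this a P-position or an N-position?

N-position

Nim-sum: 9 ^ 20 = 29.
The nim-sum is 29 ≠ 0, so this is an N-position: the player to move can win.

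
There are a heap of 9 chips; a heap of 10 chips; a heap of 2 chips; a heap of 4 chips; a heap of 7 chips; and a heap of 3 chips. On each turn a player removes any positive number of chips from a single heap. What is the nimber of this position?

1

Compute the nim-sum pairwise:
9 ⊕ 10 = 3
3 ⊕ 2 = 1
1 ⊕ 4 = 5
5 ⊕ 7 = 2
2 ⊕ 3 = 1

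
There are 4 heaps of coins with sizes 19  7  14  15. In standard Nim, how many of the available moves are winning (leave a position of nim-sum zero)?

Nim-sum: 19 ^ 7 ^ 14 ^ 15 = 21.
The overall nim-sum is X = 21. A heap of size p has a winning move iff p XOR X < p (reduce it to p XOR X).
  19: 19 XOR 21 = 6 < 19 — winning move (to 6).
  7: 7 XOR 21 = 18 ≥ 7 — no move.
  14: 14 XOR 21 = 27 ≥ 14 — no move.
  15: 15 XOR 21 = 26 ≥ 15 — no move.
That gives 1 winning move.

1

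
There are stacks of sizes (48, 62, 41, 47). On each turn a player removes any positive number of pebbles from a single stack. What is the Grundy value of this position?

8

Compute the nim-sum pairwise:
48 XOR 62 = 14
14 XOR 41 = 39
39 XOR 47 = 8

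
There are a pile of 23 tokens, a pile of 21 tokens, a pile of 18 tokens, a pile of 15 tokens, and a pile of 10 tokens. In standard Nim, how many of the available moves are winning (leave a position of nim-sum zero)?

3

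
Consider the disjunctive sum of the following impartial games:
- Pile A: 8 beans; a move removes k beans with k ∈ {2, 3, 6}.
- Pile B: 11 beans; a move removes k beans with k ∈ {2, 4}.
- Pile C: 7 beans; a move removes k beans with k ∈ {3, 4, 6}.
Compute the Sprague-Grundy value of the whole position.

Grundy values for pile A (subtraction set {2, 3, 6}):
k:     0  1  2  3  4  5  6  7  8
g(k):  0  0  1  1  2  0  3  1  2
So g(8) = 2.
Build the Grundy sequence for pile B with g(k) = mex{g(k−s) : s ∈ {2, 4}, s ≤ k}:
k:     0  1  2  3  4  5  6  7  8  9 10 11
g(k):  0  0  1  1  2  2  0  0  1  1  2  2
So g(11) = 2.
For pile C, compute g(0), g(1), … with moves {3, 4, 6}:
k:     0  1  2  3  4  5  6  7
g(k):  0  0  0  1  1  1  2  2
So g(7) = 2.
By the Sprague-Grundy theorem, the Grundy value of a sum of independent games is the XOR of the component values.
Combined value = 2 XOR 2 XOR 2 = 2.

2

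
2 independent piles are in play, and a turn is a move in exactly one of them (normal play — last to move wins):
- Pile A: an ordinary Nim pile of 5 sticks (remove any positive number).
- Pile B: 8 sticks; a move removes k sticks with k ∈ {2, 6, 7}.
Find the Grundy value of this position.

7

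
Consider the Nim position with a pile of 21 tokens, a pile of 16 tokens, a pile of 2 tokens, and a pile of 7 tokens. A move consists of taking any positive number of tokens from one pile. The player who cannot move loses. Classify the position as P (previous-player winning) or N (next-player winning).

P-position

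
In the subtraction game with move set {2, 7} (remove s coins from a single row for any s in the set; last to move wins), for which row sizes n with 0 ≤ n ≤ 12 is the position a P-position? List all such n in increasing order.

0, 1, 4, 5, 9, 10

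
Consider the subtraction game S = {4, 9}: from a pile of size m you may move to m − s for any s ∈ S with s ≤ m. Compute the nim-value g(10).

2

Build the Grundy sequence with g(k) = mex{g(k−s) : s ∈ {4, 9}, s ≤ k}:
g(0) = mex{} = 0
g(1) = mex{} = 0
g(2) = mex{} = 0
g(3) = mex{} = 0
g(4) = mex{0} = 1
g(5) = mex{0} = 1
g(6) = mex{0} = 1
g(7) = mex{0} = 1
g(8) = mex{1} = 0
g(9) = mex{0,1} = 2
g(10) = mex{0,1} = 2
So g(10) = 2.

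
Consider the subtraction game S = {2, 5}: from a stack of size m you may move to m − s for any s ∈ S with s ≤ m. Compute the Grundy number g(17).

Compute g(0), g(1), … for moves {2, 5}:
k:     0  1  2  3  4  5  6  7  8  9 10 11 12 13 14 15 16 17
g(k):  0  0  1  1  0  2  1  0  0  1  1  0  2  1  0  0  1  1
So g(17) = 1.

1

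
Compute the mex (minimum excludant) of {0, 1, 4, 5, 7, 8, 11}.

2

The values 0, 1 are all present; 2 is the first non-negative integer missing from the set.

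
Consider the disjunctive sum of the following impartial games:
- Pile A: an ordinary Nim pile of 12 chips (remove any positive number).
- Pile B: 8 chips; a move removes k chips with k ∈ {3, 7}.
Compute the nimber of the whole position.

Pile A is a plain Nim pile of size 12, so its Grundy value is 12.
For pile B, compute g(0), g(1), … with moves {3, 7}:
g(0) = mex{} = 0
g(1) = mex{} = 0
g(2) = mex{} = 0
g(3) = mex{0} = 1
g(4) = mex{0} = 1
g(5) = mex{0} = 1
g(6) = mex{1} = 0
g(7) = mex{0,1} = 2
g(8) = mex{0,1} = 2
So g(8) = 2.
The value of a disjunctive sum is the nim-sum of the parts.
Combined value = 12 XOR 2 = 14.

14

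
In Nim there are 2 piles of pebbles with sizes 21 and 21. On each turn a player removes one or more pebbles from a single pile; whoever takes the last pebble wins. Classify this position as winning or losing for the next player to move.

Compute the nim-sum pairwise:
21 ⊕ 21 = 0
The nim-sum is 0, so this is a P-position: the player to move is in a losing position under optimal play.

Losing position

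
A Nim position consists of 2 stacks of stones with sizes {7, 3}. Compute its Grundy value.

Write each in binary and XOR column by column:
  111  (7)
  011  (3)
  ---
  100  (4)

4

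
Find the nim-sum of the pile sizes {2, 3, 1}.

Nim-sum: 2 ^ 3 ^ 1 = 0.

0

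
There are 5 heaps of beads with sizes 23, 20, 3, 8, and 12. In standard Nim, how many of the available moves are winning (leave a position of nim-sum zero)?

3

Nim-sum: 23 XOR 20 XOR 3 XOR 8 XOR 12 = 4.
The overall nim-sum is X = 4. A heap of size p has a winning move iff p XOR X < p (reduce it to p XOR X).
  23: 23 XOR 4 = 19 < 23 — winning move (to 19).
  20: 20 XOR 4 = 16 < 20 — winning move (to 16).
  3: 3 XOR 4 = 7 ≥ 3 — no move.
  8: 8 XOR 4 = 12 ≥ 8 — no move.
  12: 12 XOR 4 = 8 < 12 — winning move (to 8).
That gives 3 winning moves.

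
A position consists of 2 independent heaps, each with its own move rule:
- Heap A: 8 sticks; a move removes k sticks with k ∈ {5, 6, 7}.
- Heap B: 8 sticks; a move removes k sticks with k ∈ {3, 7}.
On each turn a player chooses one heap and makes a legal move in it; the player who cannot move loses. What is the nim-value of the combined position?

3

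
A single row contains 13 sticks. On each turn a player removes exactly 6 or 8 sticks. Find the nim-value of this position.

2

Compute g(0), g(1), … for moves {6, 8}:
g(0) = mex{} = 0
g(1) = mex{} = 0
g(2) = mex{} = 0
g(3) = mex{} = 0
g(4) = mex{} = 0
g(5) = mex{} = 0
g(6) = mex{0} = 1
g(7) = mex{0} = 1
g(8) = mex{0} = 1
g(9) = mex{0} = 1
g(10) = mex{0} = 1
g(11) = mex{0} = 1
g(12) = mex{0,1} = 2
g(13) = mex{0,1} = 2
So g(13) = 2.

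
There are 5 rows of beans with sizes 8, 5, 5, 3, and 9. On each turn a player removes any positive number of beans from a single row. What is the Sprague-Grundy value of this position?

2

Nim-sum: 8 XOR 5 XOR 5 XOR 3 XOR 9 = 2.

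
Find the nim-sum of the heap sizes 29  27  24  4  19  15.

6

Nim-sum: 29 ^ 27 ^ 24 ^ 4 ^ 19 ^ 15 = 6.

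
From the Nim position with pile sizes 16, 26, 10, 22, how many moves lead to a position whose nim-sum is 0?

Compute the nim-sum pairwise:
16 ^ 26 = 10
10 ^ 10 = 0
0 ^ 22 = 22
The overall nim-sum is X = 22. A pile of size p has a winning move iff p XOR X < p (reduce it to p XOR X).
  16: 16 XOR 22 = 6 < 16 — winning move (to 6).
  26: 26 XOR 22 = 12 < 26 — winning move (to 12).
  10: 10 XOR 22 = 28 ≥ 10 — no move.
  22: 22 XOR 22 = 0 < 22 — winning move (to 0).
That gives 3 winning moves.

3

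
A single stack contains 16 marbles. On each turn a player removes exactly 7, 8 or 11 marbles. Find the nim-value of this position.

2

Grundy values for subtraction set {7, 8, 11}:
k:     0  1  2  3  4  5  6  7  8  9 10 11 12 13 14 15 16
g(k):  0  0  0  0  0  0  0  1  1  1  1  1  1  1  2  2  2
So g(16) = 2.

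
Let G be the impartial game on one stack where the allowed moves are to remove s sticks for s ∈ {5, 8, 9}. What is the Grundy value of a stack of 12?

2

Grundy values for subtraction set {5, 8, 9}:
g(0) = mex{} = 0
g(1) = mex{} = 0
g(2) = mex{} = 0
g(3) = mex{} = 0
g(4) = mex{} = 0
g(5) = mex{0} = 1
g(6) = mex{0} = 1
g(7) = mex{0} = 1
g(8) = mex{0} = 1
g(9) = mex{0} = 1
g(10) = mex{0,1} = 2
g(11) = mex{0,1} = 2
g(12) = mex{0,1} = 2
So g(12) = 2.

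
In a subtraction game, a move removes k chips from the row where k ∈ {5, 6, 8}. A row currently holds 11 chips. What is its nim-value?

2

Grundy values for subtraction set {5, 6, 8}:
g(0) = mex{} = 0
g(1) = mex{} = 0
g(2) = mex{} = 0
g(3) = mex{} = 0
g(4) = mex{} = 0
g(5) = mex{0} = 1
g(6) = mex{0} = 1
g(7) = mex{0} = 1
g(8) = mex{0} = 1
g(9) = mex{0} = 1
g(10) = mex{0,1} = 2
g(11) = mex{0,1} = 2
So g(11) = 2.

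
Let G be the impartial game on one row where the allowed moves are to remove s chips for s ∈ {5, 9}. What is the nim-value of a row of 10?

2

Compute g(0), g(1), … for moves {5, 9}:
g(0) = mex{} = 0
g(1) = mex{} = 0
g(2) = mex{} = 0
g(3) = mex{} = 0
g(4) = mex{} = 0
g(5) = mex{0} = 1
g(6) = mex{0} = 1
g(7) = mex{0} = 1
g(8) = mex{0} = 1
g(9) = mex{0} = 1
g(10) = mex{0,1} = 2
So g(10) = 2.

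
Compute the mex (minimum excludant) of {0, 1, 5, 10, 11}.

2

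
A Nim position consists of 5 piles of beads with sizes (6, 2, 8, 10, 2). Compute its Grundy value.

Write each in binary and XOR column by column:
  0110  (6)
  0010  (2)
  1000  (8)
  1010  (10)
  0010  (2)
  ----
  0100  (4)

4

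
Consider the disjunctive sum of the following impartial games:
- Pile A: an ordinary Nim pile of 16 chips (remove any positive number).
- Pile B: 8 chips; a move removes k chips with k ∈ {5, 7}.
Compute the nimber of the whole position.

17

Pile A is a plain Nim pile of size 16, so its Grundy value is 16.
Grundy values for pile B (subtraction set {5, 7}):
g(0) = mex{} = 0
g(1) = mex{} = 0
g(2) = mex{} = 0
g(3) = mex{} = 0
g(4) = mex{} = 0
g(5) = mex{0} = 1
g(6) = mex{0} = 1
g(7) = mex{0} = 1
g(8) = mex{0} = 1
So g(8) = 1.
The value of a disjunctive sum is the nim-sum of the parts.
Combined value = 16 XOR 1 = 17.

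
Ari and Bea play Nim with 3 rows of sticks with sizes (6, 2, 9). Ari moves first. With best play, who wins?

Ari wins

Nim-sum: 6 ^ 2 ^ 9 = 13.
The nim-sum is 13 ≠ 0, so this is an N-position: the player to move can win; Ari has a winning move.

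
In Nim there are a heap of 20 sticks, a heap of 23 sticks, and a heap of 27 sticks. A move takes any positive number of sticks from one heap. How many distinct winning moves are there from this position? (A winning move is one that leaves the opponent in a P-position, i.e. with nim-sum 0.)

3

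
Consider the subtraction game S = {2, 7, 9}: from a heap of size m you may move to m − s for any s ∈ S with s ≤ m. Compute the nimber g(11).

3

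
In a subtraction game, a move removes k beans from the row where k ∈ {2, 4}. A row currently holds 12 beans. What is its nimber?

0

Grundy values for subtraction set {2, 4}:
k:     0  1  2  3  4  5  6  7  8  9 10 11 12
g(k):  0  0  1  1  2  2  0  0  1  1  2  2  0
So g(12) = 0.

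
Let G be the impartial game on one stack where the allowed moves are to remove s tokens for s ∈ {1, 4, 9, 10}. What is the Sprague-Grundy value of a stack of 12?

3

Grundy values for subtraction set {1, 4, 9, 10}:
k:     0  1  2  3  4  5  6  7  8  9 10 11 12
g(k):  0  1  0  1  2  0  1  0  1  2  3  2  3
So g(12) = 3.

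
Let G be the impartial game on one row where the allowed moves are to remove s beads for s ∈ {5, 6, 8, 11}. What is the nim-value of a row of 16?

Grundy values for subtraction set {5, 6, 8, 11}:
k:     0  1  2  3  4  5  6  7  8  9 10 11 12 13 14 15 16
g(k):  0  0  0  0  0  1  1  1  1  1  2  2  2  2  2  3  0
So g(16) = 0.

0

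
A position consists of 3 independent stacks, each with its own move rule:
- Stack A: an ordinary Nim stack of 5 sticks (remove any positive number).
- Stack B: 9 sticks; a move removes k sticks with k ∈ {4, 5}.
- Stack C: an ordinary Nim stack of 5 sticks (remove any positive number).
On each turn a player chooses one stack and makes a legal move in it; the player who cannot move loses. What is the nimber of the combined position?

Stack A is a plain Nim stack of size 5, so its Grundy value is 5.
Build the Grundy sequence for stack B with g(k) = mex{g(k−s) : s ∈ {4, 5}, s ≤ k}:
k:     0  1  2  3  4  5  6  7  8  9
g(k):  0  0  0  0  1  1  1  1  2  0
So g(9) = 0.
Stack C is a plain Nim stack of size 5, so its Grundy value is 5.
By the Sprague-Grundy theorem, the Grundy value of a sum of independent games is the XOR of the component values.
Combined value = 5 ⊕ 0 ⊕ 5 = 0.

0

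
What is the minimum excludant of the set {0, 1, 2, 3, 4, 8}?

5

The values 0, 1, 2, 3, 4 are all present; 5 is the first non-negative integer missing from the set.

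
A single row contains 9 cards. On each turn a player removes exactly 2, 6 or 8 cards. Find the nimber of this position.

Compute g(0), g(1), … for moves {2, 6, 8}:
k:     0  1  2  3  4  5  6  7  8  9
g(k):  0  0  1  1  0  0  1  1  2  2
So g(9) = 2.

2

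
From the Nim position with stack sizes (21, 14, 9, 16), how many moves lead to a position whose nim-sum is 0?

1

Nim-sum: 21 ⊕ 14 ⊕ 9 ⊕ 16 = 2.
The overall nim-sum is X = 2. A stack of size p has a winning move iff p XOR X < p (reduce it to p XOR X).
  21: 21 XOR 2 = 23 ≥ 21 — no move.
  14: 14 XOR 2 = 12 < 14 — winning move (to 12).
  9: 9 XOR 2 = 11 ≥ 9 — no move.
  16: 16 XOR 2 = 18 ≥ 16 — no move.
That gives 1 winning move.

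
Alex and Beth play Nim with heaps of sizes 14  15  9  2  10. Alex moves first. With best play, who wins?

Nim-sum: 14 XOR 15 XOR 9 XOR 2 XOR 10 = 0.
The nim-sum is 0, so this is a P-position: the player to move is in a losing position under optimal play; Alex is about to move from it and so loses — Beth wins.

Beth wins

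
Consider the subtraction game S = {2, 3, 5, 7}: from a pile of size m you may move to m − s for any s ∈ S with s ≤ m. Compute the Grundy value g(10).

Grundy values for subtraction set {2, 3, 5, 7}:
g(0) = mex{} = 0
g(1) = mex{} = 0
g(2) = mex{0} = 1
g(3) = mex{0} = 1
g(4) = mex{0,1} = 2
g(5) = mex{0,1} = 2
g(6) = mex{0,1,2} = 3
g(7) = mex{0,1,2} = 3
g(8) = mex{0,1,2,3} = 4
g(9) = mex{1,2,3} = 0
g(10) = mex{1,2,3,4} = 0
So g(10) = 0.

0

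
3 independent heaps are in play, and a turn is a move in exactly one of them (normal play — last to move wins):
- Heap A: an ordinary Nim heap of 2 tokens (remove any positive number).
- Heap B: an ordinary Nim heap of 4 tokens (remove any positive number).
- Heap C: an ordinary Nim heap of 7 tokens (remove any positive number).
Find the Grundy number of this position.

Heap A is a plain Nim heap of size 2, so its Grundy value is 2.
Heap B is a plain Nim heap of size 4, so its Grundy value is 4.
Heap C is a plain Nim heap of size 7, so its Grundy value is 7.
By the Sprague-Grundy theorem, the Grundy value of a sum of independent games is the XOR of the component values.
Combined value = 2 XOR 4 XOR 7 = 1.

1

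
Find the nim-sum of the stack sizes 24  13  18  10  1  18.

30

Bitwise XOR of the heap sizes:
  11000  (24)
  01101  (13)
  10010  (18)
  01010  (10)
  00001  (1)
  10010  (18)
  -----
  11110  (30)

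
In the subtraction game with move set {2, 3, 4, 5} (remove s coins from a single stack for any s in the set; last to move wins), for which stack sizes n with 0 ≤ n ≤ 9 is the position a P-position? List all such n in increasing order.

Build the Grundy sequence with g(k) = mex{g(k−s) : s ∈ {2, 3, 4, 5}, s ≤ k}:
k:     0  1  2  3  4  5  6  7  8  9
g(k):  0  0  1  1  2  2  3  0  0  1
The P-positions (g = 0) in 0..9 are 0, 1, 7, 8.

0, 1, 7, 8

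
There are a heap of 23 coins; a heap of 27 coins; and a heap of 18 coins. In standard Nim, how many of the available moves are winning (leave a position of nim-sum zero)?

3

Compute the nim-sum pairwise:
23 ^ 27 = 12
12 ^ 18 = 30
The overall nim-sum is X = 30. A heap of size p has a winning move iff p XOR X < p (reduce it to p XOR X).
  23: 23 XOR 30 = 9 < 23 — winning move (to 9).
  27: 27 XOR 30 = 5 < 27 — winning move (to 5).
  18: 18 XOR 30 = 12 < 18 — winning move (to 12).
That gives 3 winning moves.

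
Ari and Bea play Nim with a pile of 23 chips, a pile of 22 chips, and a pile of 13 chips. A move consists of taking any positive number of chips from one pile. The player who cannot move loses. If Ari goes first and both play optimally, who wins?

Ari wins

Nim-sum: 23 ^ 22 ^ 13 = 12.
The nim-sum is 12 ≠ 0, so this is an N-position: the player to move can win; Ari has a winning move.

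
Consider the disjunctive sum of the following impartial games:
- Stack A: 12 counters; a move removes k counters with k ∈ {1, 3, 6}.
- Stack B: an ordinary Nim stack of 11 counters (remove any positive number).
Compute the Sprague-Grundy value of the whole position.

10

Grundy values for stack A (subtraction set {1, 3, 6}):
k:     0  1  2  3  4  5  6  7  8  9 10 11 12
g(k):  0  1  0  1  0  1  2  3  2  0  1  0  1
So g(12) = 1.
Stack B is a plain Nim stack of size 11, so its Grundy value is 11.
The value of a disjunctive sum is the nim-sum of the parts.
Combined value = 1 ⊕ 11 = 10.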